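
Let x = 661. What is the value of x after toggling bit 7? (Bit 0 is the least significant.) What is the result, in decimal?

x = 1010010101
bit 7 is currently 1; toggle it via x ^ (1 << 7) = x ^ 128
→ 1000010101 = 533

533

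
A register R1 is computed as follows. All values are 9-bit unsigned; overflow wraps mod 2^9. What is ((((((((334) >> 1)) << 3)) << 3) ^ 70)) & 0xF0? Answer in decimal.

334 = 101001110
→ >> 1 → 010100111 = 167
→ << 3 (mod 2^9) → 100111000 = 312
→ << 3 (mod 2^9) → 111000000 = 448
70 = 001000110
→ ^ → 110000110 = 390
0xF0 = 011110000
→ & → 010000000 = 128

128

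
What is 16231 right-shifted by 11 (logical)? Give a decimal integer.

16231 = 11111101100111
shift right by 11 → 00000000000111 = 7
(equivalently, floor(16231 / 2048))

7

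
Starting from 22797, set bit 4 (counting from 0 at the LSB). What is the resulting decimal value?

x = 101100100001101
bit 4 is currently 0; set it via x | (1 << 4) = x | 16
→ 101100100011101 = 22813

22813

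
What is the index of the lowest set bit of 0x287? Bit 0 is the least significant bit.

0

0x287 = 1010000111
Trailing zeros: 0, so the lowest set bit is bit 0 (value 1).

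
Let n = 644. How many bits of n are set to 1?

644 = 1010000100
Count the 1s: 1 + 1 + 1 = 3

3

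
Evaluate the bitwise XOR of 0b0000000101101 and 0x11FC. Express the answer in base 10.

a = 0000000101101
0x11FC = 1000111111100
XOR → 1000111010001 = 4561

4561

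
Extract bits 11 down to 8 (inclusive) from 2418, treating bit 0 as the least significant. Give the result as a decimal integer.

v = 100101110010
Shift right by 8: 1001
Mask low 4 bits: 1001 = 9

9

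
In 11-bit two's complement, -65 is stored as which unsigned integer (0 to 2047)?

65 in 11 bits: 00001000001
Invert: 11110111110
Add 1:  11110111111 = 1983
(Check: 2^11 - 65 = 2048 - 65 = 1983.)

1983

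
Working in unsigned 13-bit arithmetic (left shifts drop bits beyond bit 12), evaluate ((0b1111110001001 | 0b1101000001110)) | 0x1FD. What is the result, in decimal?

0b1111110001001 = 1111110001001
0b1101000001110 = 1101000001110
→ | → 1111110001111 = 8079
0x1FD = 0000111111101
→ | → 1111111111111 = 8191

8191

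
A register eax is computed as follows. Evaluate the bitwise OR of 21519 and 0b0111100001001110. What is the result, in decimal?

31823

21519 = 101010000001111
b = 111100001001110
 OR → 111110001001111 = 31823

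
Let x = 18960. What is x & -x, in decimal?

x = 100101000010000 = 18960
-x (two's complement) = …011010111110000
AND   = 000000000010000 = 16
(x & -x isolates the lowest set bit of x.)

16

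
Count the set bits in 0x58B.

0x58B = 10110001011
Count the 1s: 1 + 1 + 1 + 1 + 1 + 1 = 6

6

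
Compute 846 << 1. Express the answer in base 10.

846 = 01101001110
shift left by 1 → 11010011100 = 1692
(equivalently, 846 × 2^1 = 846 × 2)

1692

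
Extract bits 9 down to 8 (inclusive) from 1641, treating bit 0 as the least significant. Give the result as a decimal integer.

v = 11001101001
Shift right by 8: 110
Mask low 2 bits: 10 = 2

2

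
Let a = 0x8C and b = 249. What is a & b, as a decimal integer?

136

0x8C = 10001100
249 = 11111001
AND → 10001000 = 136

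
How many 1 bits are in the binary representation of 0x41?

2

0x41 = 1000001
Count the 1s: 1 + 1 = 2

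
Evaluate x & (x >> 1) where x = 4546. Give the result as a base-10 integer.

x = 1000111000010 = 4546
x>>1 = 0100011100001
AND  = 0000011000000 = 192
(x & (x >> 1) has a 1 wherever x has two consecutive 1 bits.)

192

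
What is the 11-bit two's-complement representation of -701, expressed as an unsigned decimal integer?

1347

701 in 11 bits: 01010111101
Invert: 10101000010
Add 1:  10101000011 = 1347
(Check: 2^11 - 701 = 2048 - 701 = 1347.)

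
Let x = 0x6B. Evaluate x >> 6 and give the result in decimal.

1

0x6B = 1101011
shift right by 6 → 0000001 = 1
(equivalently, floor(107 / 64))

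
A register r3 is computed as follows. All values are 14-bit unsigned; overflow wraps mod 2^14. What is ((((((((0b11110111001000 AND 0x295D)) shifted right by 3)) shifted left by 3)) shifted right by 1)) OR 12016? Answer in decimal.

0b11110111001000 = 11110111001000
0x295D = 10100101011101
→ AND → 10100101001000 = 10568
→ shifted right by 3 → 00010100101001 = 1321
→ shifted left by 3 (mod 2^14) → 10100101001000 = 10568
→ shifted right by 1 → 01010010100100 = 5284
12016 = 10111011110000
→ OR → 11111011110100 = 16116

16116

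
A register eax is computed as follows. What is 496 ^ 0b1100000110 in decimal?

758

496 = 0111110000
b = 1100000110
XOR → 1011110110 = 758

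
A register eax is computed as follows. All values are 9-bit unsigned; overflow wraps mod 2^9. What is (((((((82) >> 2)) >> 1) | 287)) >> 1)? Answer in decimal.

82 = 001010010
→ >> 2 → 000010100 = 20
→ >> 1 → 000001010 = 10
287 = 100011111
→ | → 100011111 = 287
→ >> 1 → 010001111 = 143

143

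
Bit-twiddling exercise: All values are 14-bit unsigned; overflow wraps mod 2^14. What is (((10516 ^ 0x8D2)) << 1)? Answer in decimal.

908

10516 = 10100100010100
0x8D2 = 00100011010010
→ ^ → 10000111000110 = 8646
→ << 1 (mod 2^14) → 00001110001100 = 908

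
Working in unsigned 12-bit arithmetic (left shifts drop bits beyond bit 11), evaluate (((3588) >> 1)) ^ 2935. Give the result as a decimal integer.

3588 = 111000000100
→ >> 1 → 011100000010 = 1794
2935 = 101101110111
→ ^ → 110001110101 = 3189

3189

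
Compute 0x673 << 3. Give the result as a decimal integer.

0x673 = 00011001110011
shift left by 3 → 11001110011000 = 13208
(equivalently, 1651 × 2^3 = 1651 × 8)

13208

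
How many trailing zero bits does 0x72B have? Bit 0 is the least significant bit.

0x72B = 11100101011
Trailing zeros: 0, so the lowest set bit is bit 0 (value 1).

0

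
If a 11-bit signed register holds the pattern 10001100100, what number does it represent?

pattern = 10001100100 (MSB is 1 ⇒ negative)
Invert: 01110011011, add 1 → 01110011100 = 924, so the value is -924.
(Equivalently: 1124 - 2^11 = 1124 - 2048 = -924.)

-924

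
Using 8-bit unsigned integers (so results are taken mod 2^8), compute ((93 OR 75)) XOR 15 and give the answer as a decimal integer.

93 = 01011101
75 = 01001011
→ OR → 01011111 = 95
15 = 00001111
→ XOR → 01010000 = 80

80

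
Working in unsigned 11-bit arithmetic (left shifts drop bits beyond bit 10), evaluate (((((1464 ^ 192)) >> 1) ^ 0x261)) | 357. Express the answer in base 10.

1464 = 10110111000
192 = 00011000000
→ ^ → 10101111000 = 1400
→ >> 1 → 01010111100 = 700
0x261 = 01001100001
→ ^ → 00011011101 = 221
357 = 00101100101
→ | → 00111111101 = 509

509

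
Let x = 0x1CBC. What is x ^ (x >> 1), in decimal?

4834

x = 1110010111100 = 7356
x>>1 = 0111001011110
XOR  = 1001011100010 = 4834
(x ^ (x >> 1) gives the standard binary-reflected Gray code of x.)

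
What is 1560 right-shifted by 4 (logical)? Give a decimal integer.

97

1560 = 11000011000
shift right by 4 → 00001100001 = 97
(equivalently, floor(1560 / 16))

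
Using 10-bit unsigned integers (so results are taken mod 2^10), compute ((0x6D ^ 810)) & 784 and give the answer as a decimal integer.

0x6D = 0001101101
810 = 1100101010
→ ^ → 1101000111 = 839
784 = 1100010000
→ & → 1100000000 = 768

768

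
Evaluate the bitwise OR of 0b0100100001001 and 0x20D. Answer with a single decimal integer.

a = 100100001001
0x20D = 001000001101
 OR → 101100001101 = 2829

2829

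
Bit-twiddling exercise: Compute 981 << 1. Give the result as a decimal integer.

981 = 01111010101
shift left by 1 → 11110101010 = 1962
(equivalently, 981 × 2^1 = 981 × 2)

1962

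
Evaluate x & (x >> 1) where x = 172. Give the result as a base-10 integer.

4

x = 10101100 = 172
x>>1 = 01010110
AND  = 00000100 = 4
(x & (x >> 1) has a 1 wherever x has two consecutive 1 bits.)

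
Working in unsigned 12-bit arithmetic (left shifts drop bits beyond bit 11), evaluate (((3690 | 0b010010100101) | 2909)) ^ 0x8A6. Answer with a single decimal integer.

1881

3690 = 111001101010
0b010010100101 = 010010100101
→ | → 111011101111 = 3823
2909 = 101101011101
→ | → 111111111111 = 4095
0x8A6 = 100010100110
→ ^ → 011101011001 = 1881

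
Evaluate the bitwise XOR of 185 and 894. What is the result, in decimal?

185 = 0010111001
894 = 1101111110
XOR → 1111000111 = 967

967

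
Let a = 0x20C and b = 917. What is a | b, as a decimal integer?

925

0x20C = 1000001100
917 = 1110010101
 OR → 1110011101 = 925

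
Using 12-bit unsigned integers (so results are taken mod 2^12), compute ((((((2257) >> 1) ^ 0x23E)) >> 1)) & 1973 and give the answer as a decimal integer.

2257 = 100011010001
→ >> 1 → 010001101000 = 1128
0x23E = 001000111110
→ ^ → 011001010110 = 1622
→ >> 1 → 001100101011 = 811
1973 = 011110110101
→ & → 001100100001 = 801

801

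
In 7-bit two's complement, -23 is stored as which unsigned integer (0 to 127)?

105

23 in 7 bits: 0010111
Invert: 1101000
Add 1:  1101001 = 105
(Check: 2^7 - 23 = 128 - 23 = 105.)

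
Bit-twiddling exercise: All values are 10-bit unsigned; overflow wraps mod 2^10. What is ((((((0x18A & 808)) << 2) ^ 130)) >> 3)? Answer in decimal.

0x18A = 0110001010
808 = 1100101000
→ & → 0100001000 = 264
→ << 2 (mod 2^10) → 0000100000 = 32
130 = 0010000010
→ ^ → 0010100010 = 162
→ >> 3 → 0000010100 = 20

20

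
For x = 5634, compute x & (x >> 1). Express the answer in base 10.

512

x = 1011000000010 = 5634
x>>1 = 0101100000001
AND  = 0001000000000 = 512
(x & (x >> 1) has a 1 wherever x has two consecutive 1 bits.)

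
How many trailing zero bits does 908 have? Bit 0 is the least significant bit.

2

908 = 1110001100
Trailing zeros: 2, so the lowest set bit is bit 2 (value 4).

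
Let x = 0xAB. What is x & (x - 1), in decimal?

x = 10101011 = 171
x - 1 = 10101010
AND   = 10101010 = 170
(x & (x - 1) clears the lowest set bit of x.)

170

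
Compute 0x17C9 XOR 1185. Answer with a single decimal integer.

0x17C9 = 1011111001001
1185 = 0010010100001
XOR → 1001101101000 = 4968

4968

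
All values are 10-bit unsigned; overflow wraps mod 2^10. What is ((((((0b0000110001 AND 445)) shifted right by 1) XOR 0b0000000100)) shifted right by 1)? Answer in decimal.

14

0b0000110001 = 0000110001
445 = 0110111101
→ AND → 0000110001 = 49
→ shifted right by 1 → 0000011000 = 24
0b0000000100 = 0000000100
→ XOR → 0000011100 = 28
→ shifted right by 1 → 0000001110 = 14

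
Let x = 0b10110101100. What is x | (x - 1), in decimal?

1455

x = 10110101100 = 1452
x - 1 = 10110101011
OR    = 10110101111 = 1455
(x | (x - 1) sets all bits below the lowest set bit.)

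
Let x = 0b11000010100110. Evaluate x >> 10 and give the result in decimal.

x = 11000010100110
shift right by 10 → 00000000001100 = 12
(equivalently, floor(12454 / 1024))

12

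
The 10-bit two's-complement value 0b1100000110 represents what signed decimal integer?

pattern = 1100000110 (MSB is 1 ⇒ negative)
Invert: 0011111001, add 1 → 0011111010 = 250, so the value is -250.
(Equivalently: 774 - 2^10 = 774 - 1024 = -250.)

-250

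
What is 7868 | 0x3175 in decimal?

7868 = 01111010111100
0x3175 = 11000101110101
 OR → 11111111111101 = 16381

16381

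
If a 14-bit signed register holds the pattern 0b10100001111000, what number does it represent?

-6024

pattern = 10100001111000 (MSB is 1 ⇒ negative)
Invert: 01011110000111, add 1 → 01011110001000 = 6024, so the value is -6024.
(Equivalently: 10360 - 2^14 = 10360 - 16384 = -6024.)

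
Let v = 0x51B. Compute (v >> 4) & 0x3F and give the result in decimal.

v = 10100011011
Shift right by 4: 1010001
Mask low 6 bits: 010001 = 17

17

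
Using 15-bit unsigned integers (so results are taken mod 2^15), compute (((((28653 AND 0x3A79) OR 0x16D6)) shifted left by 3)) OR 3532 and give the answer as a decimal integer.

28653 = 110111111101101
0x3A79 = 011101001111001
→ AND → 010101001101001 = 10857
0x16D6 = 001011011010110
→ OR → 011111011111111 = 16127
→ shifted left by 3 (mod 2^15) → 111011111111000 = 30712
3532 = 000110111001100
→ OR → 111111111111100 = 32764

32764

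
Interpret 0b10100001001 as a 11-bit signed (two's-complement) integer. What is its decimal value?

pattern = 10100001001 (MSB is 1 ⇒ negative)
Invert: 01011110110, add 1 → 01011110111 = 759, so the value is -759.
(Equivalently: 1289 - 2^11 = 1289 - 2048 = -759.)

-759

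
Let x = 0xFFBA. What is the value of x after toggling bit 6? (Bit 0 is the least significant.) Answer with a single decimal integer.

65530

x = 1111111110111010
bit 6 is currently 0; toggle it via x ^ (1 << 6) = x ^ 64
→ 1111111111111010 = 65530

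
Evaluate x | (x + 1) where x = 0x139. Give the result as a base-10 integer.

x = 100111001 = 313
x + 1 = 100111010
OR    = 100111011 = 315
(x | (x + 1) sets the lowest cleared bit.)

315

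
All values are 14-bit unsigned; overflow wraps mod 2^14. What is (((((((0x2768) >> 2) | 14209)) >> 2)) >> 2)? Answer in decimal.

0x2768 = 10011101101000
→ >> 2 → 00100111011010 = 2522
14209 = 11011110000001
→ | → 11111111011011 = 16347
→ >> 2 → 00111111110110 = 4086
→ >> 2 → 00001111111101 = 1021

1021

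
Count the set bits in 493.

493 = 111101101
Count the 1s: 1 + 1 + 1 + 1 + 1 + 1 + 1 = 7

7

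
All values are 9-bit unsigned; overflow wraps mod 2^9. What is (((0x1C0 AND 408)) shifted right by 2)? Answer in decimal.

0x1C0 = 111000000
408 = 110011000
→ AND → 110000000 = 384
→ shifted right by 2 → 001100000 = 96

96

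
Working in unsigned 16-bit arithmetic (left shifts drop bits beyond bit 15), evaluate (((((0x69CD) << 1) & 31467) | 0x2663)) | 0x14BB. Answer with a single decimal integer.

30459

0x69CD = 0110100111001101
→ << 1 (mod 2^16) → 1101001110011010 = 54170
31467 = 0111101011101011
→ & → 0101001010001010 = 21130
0x2663 = 0010011001100011
→ | → 0111011011101011 = 30443
0x14BB = 0001010010111011
→ | → 0111011011111011 = 30459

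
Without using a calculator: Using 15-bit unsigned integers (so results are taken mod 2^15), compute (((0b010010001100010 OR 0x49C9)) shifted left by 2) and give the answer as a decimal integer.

0b010010001100010 = 010010001100010
0x49C9 = 100100111001001
→ OR → 110110111101011 = 28139
→ shifted left by 2 (mod 2^15) → 011011110101100 = 14252

14252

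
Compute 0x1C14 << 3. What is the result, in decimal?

0x1C14 = 0001110000010100
shift left by 3 → 1110000010100000 = 57504
(equivalently, 7188 × 2^3 = 7188 × 8)

57504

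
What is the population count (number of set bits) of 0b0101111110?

7

n = 101111110
Count the 1s: 1 + 1 + 1 + 1 + 1 + 1 + 1 = 7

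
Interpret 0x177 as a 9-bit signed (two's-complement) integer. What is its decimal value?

-137

pattern = 101110111 (MSB is 1 ⇒ negative)
Invert: 010001000, add 1 → 010001001 = 137, so the value is -137.
(Equivalently: 375 - 2^9 = 375 - 512 = -137.)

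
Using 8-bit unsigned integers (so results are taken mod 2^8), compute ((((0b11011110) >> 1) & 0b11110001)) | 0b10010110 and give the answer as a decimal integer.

0b11011110 = 11011110
→ >> 1 → 01101111 = 111
0b11110001 = 11110001
→ & → 01100001 = 97
0b10010110 = 10010110
→ | → 11110111 = 247

247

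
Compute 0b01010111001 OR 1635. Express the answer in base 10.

1787

a = 01010111001
1635 = 11001100011
 OR → 11011111011 = 1787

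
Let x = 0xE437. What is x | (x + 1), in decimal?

58431

x = 1110010000110111 = 58423
x + 1 = 1110010000111000
OR    = 1110010000111111 = 58431
(x | (x + 1) sets the lowest cleared bit.)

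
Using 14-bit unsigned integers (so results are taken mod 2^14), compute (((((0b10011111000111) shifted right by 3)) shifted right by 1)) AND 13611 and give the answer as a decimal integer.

40

0b10011111000111 = 10011111000111
→ shifted right by 3 → 00010011111000 = 1272
→ shifted right by 1 → 00001001111100 = 636
13611 = 11010100101011
→ AND → 00000000101000 = 40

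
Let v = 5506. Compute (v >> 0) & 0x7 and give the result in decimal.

2

v = 1010110000010
Shift right by 0: 1010110000010
Mask low 3 bits: 010 = 2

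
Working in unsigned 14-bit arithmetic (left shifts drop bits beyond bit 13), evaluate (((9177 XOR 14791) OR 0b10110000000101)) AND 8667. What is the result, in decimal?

9177 = 10001111011001
14791 = 11100111000111
→ XOR → 01101000011110 = 6686
0b10110000000101 = 10110000000101
→ OR → 11111000011111 = 15903
8667 = 10000111011011
→ AND → 10000000011011 = 8219

8219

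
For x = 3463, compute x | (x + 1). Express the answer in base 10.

3471

x = 110110000111 = 3463
x + 1 = 110110001000
OR    = 110110001111 = 3471
(x | (x + 1) sets the lowest cleared bit.)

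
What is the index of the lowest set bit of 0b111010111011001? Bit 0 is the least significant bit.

0b111010111011001 = 111010111011001
Trailing zeros: 0, so the lowest set bit is bit 0 (value 1).

0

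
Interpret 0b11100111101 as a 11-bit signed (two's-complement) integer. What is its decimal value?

pattern = 11100111101 (MSB is 1 ⇒ negative)
Invert: 00011000010, add 1 → 00011000011 = 195, so the value is -195.
(Equivalently: 1853 - 2^11 = 1853 - 2048 = -195.)

-195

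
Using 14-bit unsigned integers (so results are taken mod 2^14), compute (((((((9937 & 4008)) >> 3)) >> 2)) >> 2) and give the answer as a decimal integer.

13

9937 = 10011011010001
4008 = 00111110101000
→ & → 00011010000000 = 1664
→ >> 3 → 00000011010000 = 208
→ >> 2 → 00000000110100 = 52
→ >> 2 → 00000000001101 = 13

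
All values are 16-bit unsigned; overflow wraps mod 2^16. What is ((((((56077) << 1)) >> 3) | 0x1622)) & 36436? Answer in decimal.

1600

56077 = 1101101100001101
→ << 1 (mod 2^16) → 1011011000011010 = 46618
→ >> 3 → 0001011011000011 = 5827
0x1622 = 0001011000100010
→ | → 0001011011100011 = 5859
36436 = 1000111001010100
→ & → 0000011001000000 = 1600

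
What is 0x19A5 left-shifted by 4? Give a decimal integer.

0x19A5 = 00001100110100101
shift left by 4 → 11001101001010000 = 105040
(equivalently, 6565 × 2^4 = 6565 × 16)

105040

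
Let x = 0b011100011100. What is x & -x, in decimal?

x = 11100011100 = 1820
-x (two's complement) = …00011100100
AND   = 00000000100 = 4
(x & -x isolates the lowest set bit of x.)

4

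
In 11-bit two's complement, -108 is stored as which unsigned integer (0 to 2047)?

1940

108 in 11 bits: 00001101100
Invert: 11110010011
Add 1:  11110010100 = 1940
(Check: 2^11 - 108 = 2048 - 108 = 1940.)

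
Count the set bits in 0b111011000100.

6

n = 111011000100
Count the 1s: 1 + 1 + 1 + 1 + 1 + 1 = 6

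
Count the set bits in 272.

272 = 100010000
Count the 1s: 1 + 1 = 2

2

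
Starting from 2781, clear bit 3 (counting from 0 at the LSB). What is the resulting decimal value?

x = 101011011101
bit 3 is currently 1; clear it via x & ~(1 << 3) = x & ~8
→ 101011010101 = 2773

2773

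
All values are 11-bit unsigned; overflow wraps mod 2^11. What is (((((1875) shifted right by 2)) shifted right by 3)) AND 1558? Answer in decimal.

18

1875 = 11101010011
→ shifted right by 2 → 00111010100 = 468
→ shifted right by 3 → 00000111010 = 58
1558 = 11000010110
→ AND → 00000010010 = 18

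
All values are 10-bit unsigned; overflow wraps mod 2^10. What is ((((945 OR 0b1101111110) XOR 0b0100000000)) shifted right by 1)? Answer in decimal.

383

945 = 1110110001
0b1101111110 = 1101111110
→ OR → 1111111111 = 1023
0b0100000000 = 0100000000
→ XOR → 1011111111 = 767
→ shifted right by 1 → 0101111111 = 383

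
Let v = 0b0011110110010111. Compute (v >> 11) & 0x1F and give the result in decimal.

v = 0011110110010111
Shift right by 11: 00111
Mask low 5 bits: 00111 = 7

7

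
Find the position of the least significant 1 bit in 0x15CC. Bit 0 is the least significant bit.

0x15CC = 1010111001100
Trailing zeros: 2, so the lowest set bit is bit 2 (value 4).

2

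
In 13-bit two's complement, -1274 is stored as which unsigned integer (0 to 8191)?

6918

1274 in 13 bits: 0010011111010
Invert: 1101100000101
Add 1:  1101100000110 = 6918
(Check: 2^13 - 1274 = 8192 - 1274 = 6918.)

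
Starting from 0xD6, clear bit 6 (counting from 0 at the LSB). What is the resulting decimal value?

x = 011010110
bit 6 is currently 1; clear it via x & ~(1 << 6) = x & ~64
→ 010010110 = 150

150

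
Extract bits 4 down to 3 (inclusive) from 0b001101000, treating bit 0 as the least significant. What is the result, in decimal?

v = 001101000
Shift right by 3: 001101
Mask low 2 bits: 01 = 1

1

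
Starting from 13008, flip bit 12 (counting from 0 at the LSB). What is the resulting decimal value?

8912

x = 11001011010000
bit 12 is currently 1; toggle it via x ^ (1 << 12) = x ^ 4096
→ 10001011010000 = 8912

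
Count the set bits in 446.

7

446 = 110111110
Count the 1s: 1 + 1 + 1 + 1 + 1 + 1 + 1 = 7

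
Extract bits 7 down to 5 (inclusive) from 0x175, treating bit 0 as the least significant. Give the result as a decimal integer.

v = 101110101
Shift right by 5: 1011
Mask low 3 bits: 011 = 3

3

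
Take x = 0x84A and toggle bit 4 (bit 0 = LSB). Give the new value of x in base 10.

2138

x = 0100001001010
bit 4 is currently 0; toggle it via x ^ (1 << 4) = x ^ 16
→ 0100001011010 = 2138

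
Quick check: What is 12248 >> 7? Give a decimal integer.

12248 = 10111111011000
shift right by 7 → 00000001011111 = 95
(equivalently, floor(12248 / 128))

95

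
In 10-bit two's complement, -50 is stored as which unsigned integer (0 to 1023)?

50 in 10 bits: 0000110010
Invert: 1111001101
Add 1:  1111001110 = 974
(Check: 2^10 - 50 = 1024 - 50 = 974.)

974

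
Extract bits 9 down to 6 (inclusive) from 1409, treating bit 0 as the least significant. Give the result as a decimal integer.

6

v = 010110000001
Shift right by 6: 010110
Mask low 4 bits: 0110 = 6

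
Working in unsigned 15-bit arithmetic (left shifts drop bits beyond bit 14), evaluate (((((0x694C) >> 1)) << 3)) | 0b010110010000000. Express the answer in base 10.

11696

0x694C = 110100101001100
→ >> 1 → 011010010100110 = 13478
→ << 3 (mod 2^15) → 010010100110000 = 9520
0b010110010000000 = 010110010000000
→ | → 010110110110000 = 11696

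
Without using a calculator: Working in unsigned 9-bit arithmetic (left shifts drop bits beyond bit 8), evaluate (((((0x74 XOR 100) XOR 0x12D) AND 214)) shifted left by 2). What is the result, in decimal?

80

0x74 = 001110100
100 = 001100100
→ XOR → 000010000 = 16
0x12D = 100101101
→ XOR → 100111101 = 317
214 = 011010110
→ AND → 000010100 = 20
→ shifted left by 2 (mod 2^9) → 001010000 = 80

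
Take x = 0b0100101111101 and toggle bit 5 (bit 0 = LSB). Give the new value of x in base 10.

x = 0100101111101
bit 5 is currently 1; toggle it via x ^ (1 << 5) = x ^ 32
→ 0100101011101 = 2397

2397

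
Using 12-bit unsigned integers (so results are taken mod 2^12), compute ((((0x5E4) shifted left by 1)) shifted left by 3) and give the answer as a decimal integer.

3648

0x5E4 = 010111100100
→ shifted left by 1 (mod 2^12) → 101111001000 = 3016
→ shifted left by 3 (mod 2^12) → 111001000000 = 3648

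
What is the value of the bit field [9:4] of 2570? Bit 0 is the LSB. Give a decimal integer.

32

v = 101000001010
Shift right by 4: 10100000
Mask low 6 bits: 100000 = 32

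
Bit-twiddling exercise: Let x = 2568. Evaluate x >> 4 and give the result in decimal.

2568 = 101000001000
shift right by 4 → 000010100000 = 160
(equivalently, floor(2568 / 16))

160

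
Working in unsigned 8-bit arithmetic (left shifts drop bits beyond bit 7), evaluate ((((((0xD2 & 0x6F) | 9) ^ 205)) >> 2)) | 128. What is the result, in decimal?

161

0xD2 = 11010010
0x6F = 01101111
→ & → 01000010 = 66
9 = 00001001
→ | → 01001011 = 75
205 = 11001101
→ ^ → 10000110 = 134
→ >> 2 → 00100001 = 33
128 = 10000000
→ | → 10100001 = 161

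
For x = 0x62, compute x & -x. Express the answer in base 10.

2

x = 1100010 = 98
-x (two's complement) = …0011110
AND   = 0000010 = 2
(x & -x isolates the lowest set bit of x.)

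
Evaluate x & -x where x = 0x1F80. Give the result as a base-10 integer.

128

x = 1111110000000 = 8064
-x (two's complement) = …0000010000000
AND   = 0000010000000 = 128
(x & -x isolates the lowest set bit of x.)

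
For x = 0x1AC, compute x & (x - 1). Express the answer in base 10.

424

x = 110101100 = 428
x - 1 = 110101011
AND   = 110101000 = 424
(x & (x - 1) clears the lowest set bit of x.)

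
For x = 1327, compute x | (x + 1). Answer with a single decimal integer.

x = 10100101111 = 1327
x + 1 = 10100110000
OR    = 10100111111 = 1343
(x | (x + 1) sets the lowest cleared bit.)

1343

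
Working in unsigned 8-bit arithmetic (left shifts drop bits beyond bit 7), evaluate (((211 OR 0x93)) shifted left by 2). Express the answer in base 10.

211 = 11010011
0x93 = 10010011
→ OR → 11010011 = 211
→ shifted left by 2 (mod 2^8) → 01001100 = 76

76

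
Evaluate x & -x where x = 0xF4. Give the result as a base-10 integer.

4

x = 11110100 = 244
-x (two's complement) = …00001100
AND   = 00000100 = 4
(x & -x isolates the lowest set bit of x.)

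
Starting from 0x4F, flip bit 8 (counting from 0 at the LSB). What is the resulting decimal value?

x = 001001111
bit 8 is currently 0; toggle it via x ^ (1 << 8) = x ^ 256
→ 101001111 = 335

335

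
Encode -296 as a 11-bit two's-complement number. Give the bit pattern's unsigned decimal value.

296 in 11 bits: 00100101000
Invert: 11011010111
Add 1:  11011011000 = 1752
(Check: 2^11 - 296 = 2048 - 296 = 1752.)

1752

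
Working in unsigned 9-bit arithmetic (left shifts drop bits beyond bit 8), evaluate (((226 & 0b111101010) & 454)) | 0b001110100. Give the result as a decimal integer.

226 = 011100010
0b111101010 = 111101010
→ & → 011100010 = 226
454 = 111000110
→ & → 011000010 = 194
0b001110100 = 001110100
→ | → 011110110 = 246

246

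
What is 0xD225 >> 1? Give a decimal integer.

0xD225 = 1101001000100101
shift right by 1 → 0110100100010010 = 26898
(equivalently, floor(53797 / 2))

26898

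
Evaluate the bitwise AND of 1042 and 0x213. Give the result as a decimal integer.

1042 = 10000010010
0x213 = 01000010011
AND → 00000010010 = 18

18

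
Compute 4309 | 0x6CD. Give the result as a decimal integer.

4309 = 1000011010101
0x6CD = 0011011001101
 OR → 1011011011101 = 5853

5853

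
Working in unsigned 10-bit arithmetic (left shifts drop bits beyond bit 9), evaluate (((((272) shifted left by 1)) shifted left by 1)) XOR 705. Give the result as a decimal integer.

641

272 = 0100010000
→ shifted left by 1 (mod 2^10) → 1000100000 = 544
→ shifted left by 1 (mod 2^10) → 0001000000 = 64
705 = 1011000001
→ XOR → 1010000001 = 641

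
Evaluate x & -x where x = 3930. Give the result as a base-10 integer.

2

x = 111101011010 = 3930
-x (two's complement) = …000010100110
AND   = 000000000010 = 2
(x & -x isolates the lowest set bit of x.)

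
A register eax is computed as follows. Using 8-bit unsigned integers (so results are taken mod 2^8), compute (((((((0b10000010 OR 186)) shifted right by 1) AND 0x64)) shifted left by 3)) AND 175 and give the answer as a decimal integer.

0b10000010 = 10000010
186 = 10111010
→ OR → 10111010 = 186
→ shifted right by 1 → 01011101 = 93
0x64 = 01100100
→ AND → 01000100 = 68
→ shifted left by 3 (mod 2^8) → 00100000 = 32
175 = 10101111
→ AND → 00100000 = 32

32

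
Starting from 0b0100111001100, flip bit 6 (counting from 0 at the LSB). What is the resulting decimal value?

2444

x = 0100111001100
bit 6 is currently 1; toggle it via x ^ (1 << 6) = x ^ 64
→ 0100110001100 = 2444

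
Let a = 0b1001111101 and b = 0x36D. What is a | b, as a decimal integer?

893

a = 1001111101
0x36D = 1101101101
 OR → 1101111101 = 893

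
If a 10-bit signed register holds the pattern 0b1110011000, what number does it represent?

pattern = 1110011000 (MSB is 1 ⇒ negative)
Invert: 0001100111, add 1 → 0001101000 = 104, so the value is -104.
(Equivalently: 920 - 2^10 = 920 - 1024 = -104.)

-104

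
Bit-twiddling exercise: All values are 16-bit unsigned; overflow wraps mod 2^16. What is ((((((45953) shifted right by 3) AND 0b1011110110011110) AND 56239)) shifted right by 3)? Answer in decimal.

512

45953 = 1011001110000001
→ shifted right by 3 → 0001011001110000 = 5744
0b1011110110011110 = 1011110110011110
→ AND → 0001010000010000 = 5136
56239 = 1101101110101111
→ AND → 0001000000000000 = 4096
→ shifted right by 3 → 0000001000000000 = 512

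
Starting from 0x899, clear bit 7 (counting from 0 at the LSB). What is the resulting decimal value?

2073

x = 0100010011001
bit 7 is currently 1; clear it via x & ~(1 << 7) = x & ~128
→ 0100000011001 = 2073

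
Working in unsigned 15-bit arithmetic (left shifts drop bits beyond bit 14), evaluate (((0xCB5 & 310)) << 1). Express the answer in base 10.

104

0xCB5 = 000110010110101
310 = 000000100110110
→ & → 000000000110100 = 52
→ << 1 (mod 2^15) → 000000001101000 = 104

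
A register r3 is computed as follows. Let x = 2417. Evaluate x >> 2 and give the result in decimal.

2417 = 100101110001
shift right by 2 → 001001011100 = 604
(equivalently, floor(2417 / 4))

604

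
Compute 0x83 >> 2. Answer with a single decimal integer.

0x83 = 10000011
shift right by 2 → 00100000 = 32
(equivalently, floor(131 / 4))

32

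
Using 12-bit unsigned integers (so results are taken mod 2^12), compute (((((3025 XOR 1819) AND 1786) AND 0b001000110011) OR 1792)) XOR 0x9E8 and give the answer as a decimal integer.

3025 = 101111010001
1819 = 011100011011
→ XOR → 110011001010 = 3274
1786 = 011011111010
→ AND → 010011001010 = 1226
0b001000110011 = 001000110011
→ AND → 000000000010 = 2
1792 = 011100000000
→ OR → 011100000010 = 1794
0x9E8 = 100111101000
→ XOR → 111011101010 = 3818

3818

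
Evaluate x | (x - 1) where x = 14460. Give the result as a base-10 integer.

14463

x = 11100001111100 = 14460
x - 1 = 11100001111011
OR    = 11100001111111 = 14463
(x | (x - 1) sets all bits below the lowest set bit.)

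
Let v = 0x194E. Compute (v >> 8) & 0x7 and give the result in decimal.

v = 1100101001110
Shift right by 8: 11001
Mask low 3 bits: 001 = 1

1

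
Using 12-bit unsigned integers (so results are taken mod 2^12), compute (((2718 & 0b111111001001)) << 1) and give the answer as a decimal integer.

1296

2718 = 101010011110
0b111111001001 = 111111001001
→ & → 101010001000 = 2696
→ << 1 (mod 2^12) → 010100010000 = 1296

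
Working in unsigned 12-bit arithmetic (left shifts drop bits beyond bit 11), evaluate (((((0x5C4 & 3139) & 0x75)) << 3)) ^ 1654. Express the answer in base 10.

1142

0x5C4 = 010111000100
3139 = 110001000011
→ & → 010001000000 = 1088
0x75 = 000001110101
→ & → 000001000000 = 64
→ << 3 (mod 2^12) → 001000000000 = 512
1654 = 011001110110
→ ^ → 010001110110 = 1142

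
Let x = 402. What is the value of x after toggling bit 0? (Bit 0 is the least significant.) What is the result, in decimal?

403

x = 0110010010
bit 0 is currently 0; toggle it via x ^ (1 << 0) = x ^ 1
→ 0110010011 = 403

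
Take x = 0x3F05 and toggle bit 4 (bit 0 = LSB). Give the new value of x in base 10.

x = 11111100000101
bit 4 is currently 0; toggle it via x ^ (1 << 4) = x ^ 16
→ 11111100010101 = 16149

16149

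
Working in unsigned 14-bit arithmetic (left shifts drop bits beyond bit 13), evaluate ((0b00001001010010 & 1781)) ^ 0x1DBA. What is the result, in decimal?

0b00001001010010 = 00001001010010
1781 = 00011011110101
→ & → 00001001010000 = 592
0x1DBA = 01110110111010
→ ^ → 01111111101010 = 8170

8170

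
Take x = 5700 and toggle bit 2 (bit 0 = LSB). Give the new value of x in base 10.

5696

x = 1011001000100
bit 2 is currently 1; toggle it via x ^ (1 << 2) = x ^ 4
→ 1011001000000 = 5696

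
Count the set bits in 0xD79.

0xD79 = 110101111001
Count the 1s: 1 + 1 + 1 + 1 + 1 + 1 + 1 + 1 = 8

8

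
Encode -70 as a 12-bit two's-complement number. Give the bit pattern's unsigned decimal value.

4026

70 in 12 bits: 000001000110
Invert: 111110111001
Add 1:  111110111010 = 4026
(Check: 2^12 - 70 = 4096 - 70 = 4026.)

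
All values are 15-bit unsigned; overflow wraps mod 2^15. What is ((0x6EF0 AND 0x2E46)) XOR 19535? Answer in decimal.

0x6EF0 = 110111011110000
0x2E46 = 010111001000110
→ AND → 010111001000000 = 11840
19535 = 100110001001111
→ XOR → 110001000001111 = 25103

25103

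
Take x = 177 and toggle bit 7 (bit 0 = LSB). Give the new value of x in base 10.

49

x = 10110001
bit 7 is currently 1; toggle it via x ^ (1 << 7) = x ^ 128
→ 00110001 = 49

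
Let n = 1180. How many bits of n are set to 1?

5

1180 = 10010011100
Count the 1s: 1 + 1 + 1 + 1 + 1 = 5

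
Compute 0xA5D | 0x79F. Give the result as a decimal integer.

0xA5D = 101001011101
0x79F = 011110011111
 OR → 111111011111 = 4063

4063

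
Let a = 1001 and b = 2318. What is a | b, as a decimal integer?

3055

1001 = 001111101001
2318 = 100100001110
 OR → 101111101111 = 3055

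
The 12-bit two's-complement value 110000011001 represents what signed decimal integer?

pattern = 110000011001 (MSB is 1 ⇒ negative)
Invert: 001111100110, add 1 → 001111100111 = 999, so the value is -999.
(Equivalently: 3097 - 2^12 = 3097 - 4096 = -999.)

-999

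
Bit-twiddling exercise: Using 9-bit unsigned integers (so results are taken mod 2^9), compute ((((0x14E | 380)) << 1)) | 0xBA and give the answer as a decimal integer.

0x14E = 101001110
380 = 101111100
→ | → 101111110 = 382
→ << 1 (mod 2^9) → 011111100 = 252
0xBA = 010111010
→ | → 011111110 = 254

254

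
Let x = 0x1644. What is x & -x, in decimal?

4

x = 1011001000100 = 5700
-x (two's complement) = …0100110111100
AND   = 0000000000100 = 4
(x & -x isolates the lowest set bit of x.)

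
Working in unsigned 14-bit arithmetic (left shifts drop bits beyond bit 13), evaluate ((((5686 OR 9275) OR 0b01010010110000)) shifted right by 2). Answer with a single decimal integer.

5686 = 01011000110110
9275 = 10010000111011
→ OR → 11011000111111 = 13887
0b01010010110000 = 01010010110000
→ OR → 11011010111111 = 14015
→ shifted right by 2 → 00110110101111 = 3503

3503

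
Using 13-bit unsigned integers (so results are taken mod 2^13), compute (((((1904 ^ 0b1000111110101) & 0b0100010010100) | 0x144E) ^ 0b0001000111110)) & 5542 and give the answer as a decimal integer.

5280

1904 = 0011101110000
0b1000111110101 = 1000111110101
→ ^ → 1011010000101 = 5765
0b0100010010100 = 0100010010100
→ & → 0000010000100 = 132
0x144E = 1010001001110
→ | → 1010011001110 = 5326
0b0001000111110 = 0001000111110
→ ^ → 1011011110000 = 5872
5542 = 1010110100110
→ & → 1010010100000 = 5280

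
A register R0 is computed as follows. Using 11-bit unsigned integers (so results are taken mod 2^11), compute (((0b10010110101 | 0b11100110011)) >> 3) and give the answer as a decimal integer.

246

0b10010110101 = 10010110101
0b11100110011 = 11100110011
→ | → 11110110111 = 1975
→ >> 3 → 00011110110 = 246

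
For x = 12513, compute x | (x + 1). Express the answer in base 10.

x = 11000011100001 = 12513
x + 1 = 11000011100010
OR    = 11000011100011 = 12515
(x | (x + 1) sets the lowest cleared bit.)

12515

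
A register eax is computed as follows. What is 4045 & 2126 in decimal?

2124

4045 = 111111001101
2126 = 100001001110
AND → 100001001100 = 2124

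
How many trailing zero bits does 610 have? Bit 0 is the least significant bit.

610 = 1001100010
Trailing zeros: 1, so the lowest set bit is bit 1 (value 2).

1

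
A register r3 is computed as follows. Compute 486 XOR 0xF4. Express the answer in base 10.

274

486 = 111100110
0xF4 = 011110100
XOR → 100010010 = 274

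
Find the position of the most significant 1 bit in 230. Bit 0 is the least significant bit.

7

230 = 11100110
The topmost 1 is at position 7 (since 2^7 = 128 ≤ 230 < 256).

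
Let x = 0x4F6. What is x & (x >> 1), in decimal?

114

x = 10011110110 = 1270
x>>1 = 01001111011
AND  = 00001110010 = 114
(x & (x >> 1) has a 1 wherever x has two consecutive 1 bits.)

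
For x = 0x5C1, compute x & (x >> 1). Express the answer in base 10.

x = 10111000001 = 1473
x>>1 = 01011100000
AND  = 00011000000 = 192
(x & (x >> 1) has a 1 wherever x has two consecutive 1 bits.)

192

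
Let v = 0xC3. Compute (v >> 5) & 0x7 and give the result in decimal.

6

v = 011000011
Shift right by 5: 0110
Mask low 3 bits: 110 = 6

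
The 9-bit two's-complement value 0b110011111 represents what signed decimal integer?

-97

pattern = 110011111 (MSB is 1 ⇒ negative)
Invert: 001100000, add 1 → 001100001 = 97, so the value is -97.
(Equivalently: 415 - 2^9 = 415 - 512 = -97.)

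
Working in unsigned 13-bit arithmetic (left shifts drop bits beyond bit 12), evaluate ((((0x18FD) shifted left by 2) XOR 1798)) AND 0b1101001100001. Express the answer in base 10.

96

0x18FD = 1100011111101
→ shifted left by 2 (mod 2^13) → 0001111110100 = 1012
1798 = 0011100000110
→ XOR → 0010011110010 = 1266
0b1101001100001 = 1101001100001
→ AND → 0000001100000 = 96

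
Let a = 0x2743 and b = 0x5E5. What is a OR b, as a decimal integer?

0x2743 = 10011101000011
0x5E5 = 00010111100101
 OR → 10011111100111 = 10215

10215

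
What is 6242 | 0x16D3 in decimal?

7923

6242 = 1100001100010
0x16D3 = 1011011010011
 OR → 1111011110011 = 7923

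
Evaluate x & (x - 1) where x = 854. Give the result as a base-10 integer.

x = 1101010110 = 854
x - 1 = 1101010101
AND   = 1101010100 = 852
(x & (x - 1) clears the lowest set bit of x.)

852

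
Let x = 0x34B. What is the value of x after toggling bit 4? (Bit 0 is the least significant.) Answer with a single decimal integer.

859

x = 0001101001011
bit 4 is currently 0; toggle it via x ^ (1 << 4) = x ^ 16
→ 0001101011011 = 859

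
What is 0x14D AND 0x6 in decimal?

0x14D = 101001101
0x6 = 000000110
AND → 000000100 = 4

4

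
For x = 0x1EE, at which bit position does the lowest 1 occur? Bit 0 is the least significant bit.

0x1EE = 111101110
Trailing zeros: 1, so the lowest set bit is bit 1 (value 2).

1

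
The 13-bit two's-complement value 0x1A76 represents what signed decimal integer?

pattern = 1101001110110 (MSB is 1 ⇒ negative)
Invert: 0010110001001, add 1 → 0010110001010 = 1418, so the value is -1418.
(Equivalently: 6774 - 2^13 = 6774 - 8192 = -1418.)

-1418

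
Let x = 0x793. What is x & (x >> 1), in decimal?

897

x = 11110010011 = 1939
x>>1 = 01111001001
AND  = 01110000001 = 897
(x & (x >> 1) has a 1 wherever x has two consecutive 1 bits.)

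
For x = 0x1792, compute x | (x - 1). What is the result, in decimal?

6035

x = 1011110010010 = 6034
x - 1 = 1011110010001
OR    = 1011110010011 = 6035
(x | (x - 1) sets all bits below the lowest set bit.)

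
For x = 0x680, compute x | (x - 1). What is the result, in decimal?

1791

x = 11010000000 = 1664
x - 1 = 11001111111
OR    = 11011111111 = 1791
(x | (x - 1) sets all bits below the lowest set bit.)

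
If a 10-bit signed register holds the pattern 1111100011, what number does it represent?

-29

pattern = 1111100011 (MSB is 1 ⇒ negative)
Invert: 0000011100, add 1 → 0000011101 = 29, so the value is -29.
(Equivalently: 995 - 2^10 = 995 - 1024 = -29.)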